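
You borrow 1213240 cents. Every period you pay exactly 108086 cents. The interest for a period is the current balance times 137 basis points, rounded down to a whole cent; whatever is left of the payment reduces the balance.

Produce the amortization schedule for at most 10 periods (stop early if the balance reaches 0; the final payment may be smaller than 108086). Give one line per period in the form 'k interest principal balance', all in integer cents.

1. interest=⌊1213240·137/10000⌋=16621; principal=108086-16621=91465; balance=1213240-91465=1121775
2. interest=⌊1121775·137/10000⌋=15368; principal=108086-15368=92718; balance=1121775-92718=1029057
3. interest=⌊1029057·137/10000⌋=14098; principal=108086-14098=93988; balance=1029057-93988=935069
4. interest=⌊935069·137/10000⌋=12810; principal=108086-12810=95276; balance=935069-95276=839793
5. interest=⌊839793·137/10000⌋=11505; principal=108086-11505=96581; balance=839793-96581=743212
6. interest=⌊743212·137/10000⌋=10182; principal=108086-10182=97904; balance=743212-97904=645308
7. interest=⌊645308·137/10000⌋=8840; principal=108086-8840=99246; balance=645308-99246=546062
8. interest=⌊546062·137/10000⌋=7481; principal=108086-7481=100605; balance=546062-100605=445457
9. interest=⌊445457·137/10000⌋=6102; principal=108086-6102=101984; balance=445457-101984=343473
10. interest=⌊343473·137/10000⌋=4705; principal=108086-4705=103381; balance=343473-103381=240092

1 16621 91465 1121775
2 15368 92718 1029057
3 14098 93988 935069
4 12810 95276 839793
5 11505 96581 743212
6 10182 97904 645308
7 8840 99246 546062
8 7481 100605 445457
9 6102 101984 343473
10 4705 103381 240092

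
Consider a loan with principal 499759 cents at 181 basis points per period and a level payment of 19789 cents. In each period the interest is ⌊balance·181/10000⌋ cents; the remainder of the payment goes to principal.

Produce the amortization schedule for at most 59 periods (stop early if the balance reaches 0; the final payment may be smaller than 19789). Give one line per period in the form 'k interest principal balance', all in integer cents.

1 9045 10744 489015
2 8851 10938 478077
3 8653 11136 466941
4 8451 11338 455603
5 8246 11543 444060
6 8037 11752 432308
7 7824 11965 420343
8 7608 12181 408162
9 7387 12402 395760
10 7163 12626 383134
11 6934 12855 370279
12 6702 13087 357192
13 6465 13324 343868
14 6224 13565 330303
15 5978 13811 316492
16 5728 14061 302431
17 5474 14315 288116
18 5214 14575 273541
19 4951 14838 258703
20 4682 15107 243596
21 4409 15380 228216
22 4130 15659 212557
23 3847 15942 196615
24 3558 16231 180384
25 3264 16525 163859
26 2965 16824 147035
27 2661 17128 129907
28 2351 17438 112469
29 2035 17754 94715
30 1714 18075 76640
31 1387 18402 58238
32 1054 18735 39503
33 715 19074 20429
34 369 19420 1009
35 18 1009 0

1. interest=⌊499759·181/10000⌋=9045; principal=19789-9045=10744; balance=499759-10744=489015
2. interest=⌊489015·181/10000⌋=8851; principal=19789-8851=10938; balance=489015-10938=478077
3. interest=⌊478077·181/10000⌋=8653; principal=19789-8653=11136; balance=478077-11136=466941
4. interest=⌊466941·181/10000⌋=8451; principal=19789-8451=11338; balance=466941-11338=455603
5. interest=⌊455603·181/10000⌋=8246; principal=19789-8246=11543; balance=455603-11543=444060
6. interest=⌊444060·181/10000⌋=8037; principal=19789-8037=11752; balance=444060-11752=432308
7. interest=⌊432308·181/10000⌋=7824; principal=19789-7824=11965; balance=432308-11965=420343
8. interest=⌊420343·181/10000⌋=7608; principal=19789-7608=12181; balance=420343-12181=408162
9. interest=⌊408162·181/10000⌋=7387; principal=19789-7387=12402; balance=408162-12402=395760
10. interest=⌊395760·181/10000⌋=7163; principal=19789-7163=12626; balance=395760-12626=383134
11. interest=⌊383134·181/10000⌋=6934; principal=19789-6934=12855; balance=383134-12855=370279
12. interest=⌊370279·181/10000⌋=6702; principal=19789-6702=13087; balance=370279-13087=357192
13. interest=⌊357192·181/10000⌋=6465; principal=19789-6465=13324; balance=357192-13324=343868
14. interest=⌊343868·181/10000⌋=6224; principal=19789-6224=13565; balance=343868-13565=330303
15. interest=⌊330303·181/10000⌋=5978; principal=19789-5978=13811; balance=330303-13811=316492
16. interest=⌊316492·181/10000⌋=5728; principal=19789-5728=14061; balance=316492-14061=302431
17. interest=⌊302431·181/10000⌋=5474; principal=19789-5474=14315; balance=302431-14315=288116
18. interest=⌊288116·181/10000⌋=5214; principal=19789-5214=14575; balance=288116-14575=273541
19. interest=⌊273541·181/10000⌋=4951; principal=19789-4951=14838; balance=273541-14838=258703
20. interest=⌊258703·181/10000⌋=4682; principal=19789-4682=15107; balance=258703-15107=243596
21. interest=⌊243596·181/10000⌋=4409; principal=19789-4409=15380; balance=243596-15380=228216
22. interest=⌊228216·181/10000⌋=4130; principal=19789-4130=15659; balance=228216-15659=212557
23. interest=⌊212557·181/10000⌋=3847; principal=19789-3847=15942; balance=212557-15942=196615
24. interest=⌊196615·181/10000⌋=3558; principal=19789-3558=16231; balance=196615-16231=180384
25. interest=⌊180384·181/10000⌋=3264; principal=19789-3264=16525; balance=180384-16525=163859
26. interest=⌊163859·181/10000⌋=2965; principal=19789-2965=16824; balance=163859-16824=147035
27. interest=⌊147035·181/10000⌋=2661; principal=19789-2661=17128; balance=147035-17128=129907
28. interest=⌊129907·181/10000⌋=2351; principal=19789-2351=17438; balance=129907-17438=112469
29. interest=⌊112469·181/10000⌋=2035; principal=19789-2035=17754; balance=112469-17754=94715
30. interest=⌊94715·181/10000⌋=1714; principal=19789-1714=18075; balance=94715-18075=76640
31. interest=⌊76640·181/10000⌋=1387; principal=19789-1387=18402; balance=76640-18402=58238
32. interest=⌊58238·181/10000⌋=1054; principal=19789-1054=18735; balance=58238-18735=39503
33. interest=⌊39503·181/10000⌋=715; principal=19789-715=19074; balance=39503-19074=20429
34. interest=⌊20429·181/10000⌋=369; principal=19789-369=19420; balance=20429-19420=1009
35. interest=⌊1009·181/10000⌋=18; principal=min(19789-18,1009)=1009; balance=1009-1009=0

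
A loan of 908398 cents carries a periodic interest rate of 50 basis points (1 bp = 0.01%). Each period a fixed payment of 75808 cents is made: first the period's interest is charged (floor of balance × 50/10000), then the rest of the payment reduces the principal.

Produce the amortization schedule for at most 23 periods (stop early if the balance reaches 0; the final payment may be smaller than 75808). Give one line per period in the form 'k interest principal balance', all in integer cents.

1. interest=⌊908398·50/10000⌋=4541; principal=75808-4541=71267; balance=908398-71267=837131
2. interest=⌊837131·50/10000⌋=4185; principal=75808-4185=71623; balance=837131-71623=765508
3. interest=⌊765508·50/10000⌋=3827; principal=75808-3827=71981; balance=765508-71981=693527
4. interest=⌊693527·50/10000⌋=3467; principal=75808-3467=72341; balance=693527-72341=621186
5. interest=⌊621186·50/10000⌋=3105; principal=75808-3105=72703; balance=621186-72703=548483
6. interest=⌊548483·50/10000⌋=2742; principal=75808-2742=73066; balance=548483-73066=475417
7. interest=⌊475417·50/10000⌋=2377; principal=75808-2377=73431; balance=475417-73431=401986
8. interest=⌊401986·50/10000⌋=2009; principal=75808-2009=73799; balance=401986-73799=328187
9. interest=⌊328187·50/10000⌋=1640; principal=75808-1640=74168; balance=328187-74168=254019
10. interest=⌊254019·50/10000⌋=1270; principal=75808-1270=74538; balance=254019-74538=179481
11. interest=⌊179481·50/10000⌋=897; principal=75808-897=74911; balance=179481-74911=104570
12. interest=⌊104570·50/10000⌋=522; principal=75808-522=75286; balance=104570-75286=29284
13. interest=⌊29284·50/10000⌋=146; principal=min(75808-146,29284)=29284; balance=29284-29284=0

1 4541 71267 837131
2 4185 71623 765508
3 3827 71981 693527
4 3467 72341 621186
5 3105 72703 548483
6 2742 73066 475417
7 2377 73431 401986
8 2009 73799 328187
9 1640 74168 254019
10 1270 74538 179481
11 897 74911 104570
12 522 75286 29284
13 146 29284 0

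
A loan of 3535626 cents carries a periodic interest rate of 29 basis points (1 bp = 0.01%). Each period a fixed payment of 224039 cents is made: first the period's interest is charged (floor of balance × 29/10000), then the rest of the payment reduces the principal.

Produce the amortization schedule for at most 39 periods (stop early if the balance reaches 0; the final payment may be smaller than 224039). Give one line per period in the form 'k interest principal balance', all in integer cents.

1. interest=⌊3535626·29/10000⌋=10253; principal=224039-10253=213786; balance=3535626-213786=3321840
2. interest=⌊3321840·29/10000⌋=9633; principal=224039-9633=214406; balance=3321840-214406=3107434
3. interest=⌊3107434·29/10000⌋=9011; principal=224039-9011=215028; balance=3107434-215028=2892406
4. interest=⌊2892406·29/10000⌋=8387; principal=224039-8387=215652; balance=2892406-215652=2676754
5. interest=⌊2676754·29/10000⌋=7762; principal=224039-7762=216277; balance=2676754-216277=2460477
6. interest=⌊2460477·29/10000⌋=7135; principal=224039-7135=216904; balance=2460477-216904=2243573
7. interest=⌊2243573·29/10000⌋=6506; principal=224039-6506=217533; balance=2243573-217533=2026040
8. interest=⌊2026040·29/10000⌋=5875; principal=224039-5875=218164; balance=2026040-218164=1807876
9. interest=⌊1807876·29/10000⌋=5242; principal=224039-5242=218797; balance=1807876-218797=1589079
10. interest=⌊1589079·29/10000⌋=4608; principal=224039-4608=219431; balance=1589079-219431=1369648
11. interest=⌊1369648·29/10000⌋=3971; principal=224039-3971=220068; balance=1369648-220068=1149580
12. interest=⌊1149580·29/10000⌋=3333; principal=224039-3333=220706; balance=1149580-220706=928874
13. interest=⌊928874·29/10000⌋=2693; principal=224039-2693=221346; balance=928874-221346=707528
14. interest=⌊707528·29/10000⌋=2051; principal=224039-2051=221988; balance=707528-221988=485540
15. interest=⌊485540·29/10000⌋=1408; principal=224039-1408=222631; balance=485540-222631=262909
16. interest=⌊262909·29/10000⌋=762; principal=224039-762=223277; balance=262909-223277=39632
17. interest=⌊39632·29/10000⌋=114; principal=min(224039-114,39632)=39632; balance=39632-39632=0

1 10253 213786 3321840
2 9633 214406 3107434
3 9011 215028 2892406
4 8387 215652 2676754
5 7762 216277 2460477
6 7135 216904 2243573
7 6506 217533 2026040
8 5875 218164 1807876
9 5242 218797 1589079
10 4608 219431 1369648
11 3971 220068 1149580
12 3333 220706 928874
13 2693 221346 707528
14 2051 221988 485540
15 1408 222631 262909
16 762 223277 39632
17 114 39632 0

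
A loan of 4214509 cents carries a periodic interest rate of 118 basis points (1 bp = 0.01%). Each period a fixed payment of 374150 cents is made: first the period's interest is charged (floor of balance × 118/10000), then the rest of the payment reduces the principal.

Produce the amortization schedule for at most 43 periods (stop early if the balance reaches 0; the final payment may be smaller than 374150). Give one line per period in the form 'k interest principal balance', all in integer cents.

1. interest=⌊4214509·118/10000⌋=49731; principal=374150-49731=324419; balance=4214509-324419=3890090
2. interest=⌊3890090·118/10000⌋=45903; principal=374150-45903=328247; balance=3890090-328247=3561843
3. interest=⌊3561843·118/10000⌋=42029; principal=374150-42029=332121; balance=3561843-332121=3229722
4. interest=⌊3229722·118/10000⌋=38110; principal=374150-38110=336040; balance=3229722-336040=2893682
5. interest=⌊2893682·118/10000⌋=34145; principal=374150-34145=340005; balance=2893682-340005=2553677
6. interest=⌊2553677·118/10000⌋=30133; principal=374150-30133=344017; balance=2553677-344017=2209660
7. interest=⌊2209660·118/10000⌋=26073; principal=374150-26073=348077; balance=2209660-348077=1861583
8. interest=⌊1861583·118/10000⌋=21966; principal=374150-21966=352184; balance=1861583-352184=1509399
9. interest=⌊1509399·118/10000⌋=17810; principal=374150-17810=356340; balance=1509399-356340=1153059
10. interest=⌊1153059·118/10000⌋=13606; principal=374150-13606=360544; balance=1153059-360544=792515
11. interest=⌊792515·118/10000⌋=9351; principal=374150-9351=364799; balance=792515-364799=427716
12. interest=⌊427716·118/10000⌋=5047; principal=374150-5047=369103; balance=427716-369103=58613
13. interest=⌊58613·118/10000⌋=691; principal=min(374150-691,58613)=58613; balance=58613-58613=0

1 49731 324419 3890090
2 45903 328247 3561843
3 42029 332121 3229722
4 38110 336040 2893682
5 34145 340005 2553677
6 30133 344017 2209660
7 26073 348077 1861583
8 21966 352184 1509399
9 17810 356340 1153059
10 13606 360544 792515
11 9351 364799 427716
12 5047 369103 58613
13 691 58613 0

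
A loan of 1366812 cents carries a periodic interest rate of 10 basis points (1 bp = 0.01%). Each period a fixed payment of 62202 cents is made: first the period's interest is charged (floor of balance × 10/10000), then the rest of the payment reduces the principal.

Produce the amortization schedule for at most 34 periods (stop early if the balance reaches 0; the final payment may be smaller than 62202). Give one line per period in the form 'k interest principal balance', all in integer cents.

1. interest=⌊1366812·10/10000⌋=1366; principal=62202-1366=60836; balance=1366812-60836=1305976
2. interest=⌊1305976·10/10000⌋=1305; principal=62202-1305=60897; balance=1305976-60897=1245079
3. interest=⌊1245079·10/10000⌋=1245; principal=62202-1245=60957; balance=1245079-60957=1184122
4. interest=⌊1184122·10/10000⌋=1184; principal=62202-1184=61018; balance=1184122-61018=1123104
5. interest=⌊1123104·10/10000⌋=1123; principal=62202-1123=61079; balance=1123104-61079=1062025
6. interest=⌊1062025·10/10000⌋=1062; principal=62202-1062=61140; balance=1062025-61140=1000885
7. interest=⌊1000885·10/10000⌋=1000; principal=62202-1000=61202; balance=1000885-61202=939683
8. interest=⌊939683·10/10000⌋=939; principal=62202-939=61263; balance=939683-61263=878420
9. interest=⌊878420·10/10000⌋=878; principal=62202-878=61324; balance=878420-61324=817096
10. interest=⌊817096·10/10000⌋=817; principal=62202-817=61385; balance=817096-61385=755711
11. interest=⌊755711·10/10000⌋=755; principal=62202-755=61447; balance=755711-61447=694264
12. interest=⌊694264·10/10000⌋=694; principal=62202-694=61508; balance=694264-61508=632756
13. interest=⌊632756·10/10000⌋=632; principal=62202-632=61570; balance=632756-61570=571186
14. interest=⌊571186·10/10000⌋=571; principal=62202-571=61631; balance=571186-61631=509555
15. interest=⌊509555·10/10000⌋=509; principal=62202-509=61693; balance=509555-61693=447862
16. interest=⌊447862·10/10000⌋=447; principal=62202-447=61755; balance=447862-61755=386107
17. interest=⌊386107·10/10000⌋=386; principal=62202-386=61816; balance=386107-61816=324291
18. interest=⌊324291·10/10000⌋=324; principal=62202-324=61878; balance=324291-61878=262413
19. interest=⌊262413·10/10000⌋=262; principal=62202-262=61940; balance=262413-61940=200473
20. interest=⌊200473·10/10000⌋=200; principal=62202-200=62002; balance=200473-62002=138471
21. interest=⌊138471·10/10000⌋=138; principal=62202-138=62064; balance=138471-62064=76407
22. interest=⌊76407·10/10000⌋=76; principal=62202-76=62126; balance=76407-62126=14281
23. interest=⌊14281·10/10000⌋=14; principal=min(62202-14,14281)=14281; balance=14281-14281=0

1 1366 60836 1305976
2 1305 60897 1245079
3 1245 60957 1184122
4 1184 61018 1123104
5 1123 61079 1062025
6 1062 61140 1000885
7 1000 61202 939683
8 939 61263 878420
9 878 61324 817096
10 817 61385 755711
11 755 61447 694264
12 694 61508 632756
13 632 61570 571186
14 571 61631 509555
15 509 61693 447862
16 447 61755 386107
17 386 61816 324291
18 324 61878 262413
19 262 61940 200473
20 200 62002 138471
21 138 62064 76407
22 76 62126 14281
23 14 14281 0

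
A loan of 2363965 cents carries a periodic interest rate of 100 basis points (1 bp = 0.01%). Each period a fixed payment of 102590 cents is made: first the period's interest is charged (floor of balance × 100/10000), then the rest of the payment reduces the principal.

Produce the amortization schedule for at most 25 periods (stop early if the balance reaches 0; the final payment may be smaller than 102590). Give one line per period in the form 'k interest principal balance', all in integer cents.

1. interest=⌊2363965·100/10000⌋=23639; principal=102590-23639=78951; balance=2363965-78951=2285014
2. interest=⌊2285014·100/10000⌋=22850; principal=102590-22850=79740; balance=2285014-79740=2205274
3. interest=⌊2205274·100/10000⌋=22052; principal=102590-22052=80538; balance=2205274-80538=2124736
4. interest=⌊2124736·100/10000⌋=21247; principal=102590-21247=81343; balance=2124736-81343=2043393
5. interest=⌊2043393·100/10000⌋=20433; principal=102590-20433=82157; balance=2043393-82157=1961236
6. interest=⌊1961236·100/10000⌋=19612; principal=102590-19612=82978; balance=1961236-82978=1878258
7. interest=⌊1878258·100/10000⌋=18782; principal=102590-18782=83808; balance=1878258-83808=1794450
8. interest=⌊1794450·100/10000⌋=17944; principal=102590-17944=84646; balance=1794450-84646=1709804
9. interest=⌊1709804·100/10000⌋=17098; principal=102590-17098=85492; balance=1709804-85492=1624312
10. interest=⌊1624312·100/10000⌋=16243; principal=102590-16243=86347; balance=1624312-86347=1537965
11. interest=⌊1537965·100/10000⌋=15379; principal=102590-15379=87211; balance=1537965-87211=1450754
12. interest=⌊1450754·100/10000⌋=14507; principal=102590-14507=88083; balance=1450754-88083=1362671
13. interest=⌊1362671·100/10000⌋=13626; principal=102590-13626=88964; balance=1362671-88964=1273707
14. interest=⌊1273707·100/10000⌋=12737; principal=102590-12737=89853; balance=1273707-89853=1183854
15. interest=⌊1183854·100/10000⌋=11838; principal=102590-11838=90752; balance=1183854-90752=1093102
16. interest=⌊1093102·100/10000⌋=10931; principal=102590-10931=91659; balance=1093102-91659=1001443
17. interest=⌊1001443·100/10000⌋=10014; principal=102590-10014=92576; balance=1001443-92576=908867
18. interest=⌊908867·100/10000⌋=9088; principal=102590-9088=93502; balance=908867-93502=815365
19. interest=⌊815365·100/10000⌋=8153; principal=102590-8153=94437; balance=815365-94437=720928
20. interest=⌊720928·100/10000⌋=7209; principal=102590-7209=95381; balance=720928-95381=625547
21. interest=⌊625547·100/10000⌋=6255; principal=102590-6255=96335; balance=625547-96335=529212
22. interest=⌊529212·100/10000⌋=5292; principal=102590-5292=97298; balance=529212-97298=431914
23. interest=⌊431914·100/10000⌋=4319; principal=102590-4319=98271; balance=431914-98271=333643
24. interest=⌊333643·100/10000⌋=3336; principal=102590-3336=99254; balance=333643-99254=234389
25. interest=⌊234389·100/10000⌋=2343; principal=102590-2343=100247; balance=234389-100247=134142

1 23639 78951 2285014
2 22850 79740 2205274
3 22052 80538 2124736
4 21247 81343 2043393
5 20433 82157 1961236
6 19612 82978 1878258
7 18782 83808 1794450
8 17944 84646 1709804
9 17098 85492 1624312
10 16243 86347 1537965
11 15379 87211 1450754
12 14507 88083 1362671
13 13626 88964 1273707
14 12737 89853 1183854
15 11838 90752 1093102
16 10931 91659 1001443
17 10014 92576 908867
18 9088 93502 815365
19 8153 94437 720928
20 7209 95381 625547
21 6255 96335 529212
22 5292 97298 431914
23 4319 98271 333643
24 3336 99254 234389
25 2343 100247 134142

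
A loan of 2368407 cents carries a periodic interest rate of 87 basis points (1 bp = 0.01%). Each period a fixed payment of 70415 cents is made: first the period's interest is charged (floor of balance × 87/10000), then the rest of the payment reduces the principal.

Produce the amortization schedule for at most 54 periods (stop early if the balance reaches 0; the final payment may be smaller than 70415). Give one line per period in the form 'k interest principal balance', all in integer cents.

1. interest=⌊2368407·87/10000⌋=20605; principal=70415-20605=49810; balance=2368407-49810=2318597
2. interest=⌊2318597·87/10000⌋=20171; principal=70415-20171=50244; balance=2318597-50244=2268353
3. interest=⌊2268353·87/10000⌋=19734; principal=70415-19734=50681; balance=2268353-50681=2217672
4. interest=⌊2217672·87/10000⌋=19293; principal=70415-19293=51122; balance=2217672-51122=2166550
5. interest=⌊2166550·87/10000⌋=18848; principal=70415-18848=51567; balance=2166550-51567=2114983
6. interest=⌊2114983·87/10000⌋=18400; principal=70415-18400=52015; balance=2114983-52015=2062968
7. interest=⌊2062968·87/10000⌋=17947; principal=70415-17947=52468; balance=2062968-52468=2010500
8. interest=⌊2010500·87/10000⌋=17491; principal=70415-17491=52924; balance=2010500-52924=1957576
9. interest=⌊1957576·87/10000⌋=17030; principal=70415-17030=53385; balance=1957576-53385=1904191
10. interest=⌊1904191·87/10000⌋=16566; principal=70415-16566=53849; balance=1904191-53849=1850342
11. interest=⌊1850342·87/10000⌋=16097; principal=70415-16097=54318; balance=1850342-54318=1796024
12. interest=⌊1796024·87/10000⌋=15625; principal=70415-15625=54790; balance=1796024-54790=1741234
13. interest=⌊1741234·87/10000⌋=15148; principal=70415-15148=55267; balance=1741234-55267=1685967
14. interest=⌊1685967·87/10000⌋=14667; principal=70415-14667=55748; balance=1685967-55748=1630219
15. interest=⌊1630219·87/10000⌋=14182; principal=70415-14182=56233; balance=1630219-56233=1573986
16. interest=⌊1573986·87/10000⌋=13693; principal=70415-13693=56722; balance=1573986-56722=1517264
17. interest=⌊1517264·87/10000⌋=13200; principal=70415-13200=57215; balance=1517264-57215=1460049
18. interest=⌊1460049·87/10000⌋=12702; principal=70415-12702=57713; balance=1460049-57713=1402336
19. interest=⌊1402336·87/10000⌋=12200; principal=70415-12200=58215; balance=1402336-58215=1344121
20. interest=⌊1344121·87/10000⌋=11693; principal=70415-11693=58722; balance=1344121-58722=1285399
21. interest=⌊1285399·87/10000⌋=11182; principal=70415-11182=59233; balance=1285399-59233=1226166
22. interest=⌊1226166·87/10000⌋=10667; principal=70415-10667=59748; balance=1226166-59748=1166418
23. interest=⌊1166418·87/10000⌋=10147; principal=70415-10147=60268; balance=1166418-60268=1106150
24. interest=⌊1106150·87/10000⌋=9623; principal=70415-9623=60792; balance=1106150-60792=1045358
25. interest=⌊1045358·87/10000⌋=9094; principal=70415-9094=61321; balance=1045358-61321=984037
26. interest=⌊984037·87/10000⌋=8561; principal=70415-8561=61854; balance=984037-61854=922183
27. interest=⌊922183·87/10000⌋=8022; principal=70415-8022=62393; balance=922183-62393=859790
28. interest=⌊859790·87/10000⌋=7480; principal=70415-7480=62935; balance=859790-62935=796855
29. interest=⌊796855·87/10000⌋=6932; principal=70415-6932=63483; balance=796855-63483=733372
30. interest=⌊733372·87/10000⌋=6380; principal=70415-6380=64035; balance=733372-64035=669337
31. interest=⌊669337·87/10000⌋=5823; principal=70415-5823=64592; balance=669337-64592=604745
32. interest=⌊604745·87/10000⌋=5261; principal=70415-5261=65154; balance=604745-65154=539591
33. interest=⌊539591·87/10000⌋=4694; principal=70415-4694=65721; balance=539591-65721=473870
34. interest=⌊473870·87/10000⌋=4122; principal=70415-4122=66293; balance=473870-66293=407577
35. interest=⌊407577·87/10000⌋=3545; principal=70415-3545=66870; balance=407577-66870=340707
36. interest=⌊340707·87/10000⌋=2964; principal=70415-2964=67451; balance=340707-67451=273256
37. interest=⌊273256·87/10000⌋=2377; principal=70415-2377=68038; balance=273256-68038=205218
38. interest=⌊205218·87/10000⌋=1785; principal=70415-1785=68630; balance=205218-68630=136588
39. interest=⌊136588·87/10000⌋=1188; principal=70415-1188=69227; balance=136588-69227=67361
40. interest=⌊67361·87/10000⌋=586; principal=min(70415-586,67361)=67361; balance=67361-67361=0

1 20605 49810 2318597
2 20171 50244 2268353
3 19734 50681 2217672
4 19293 51122 2166550
5 18848 51567 2114983
6 18400 52015 2062968
7 17947 52468 2010500
8 17491 52924 1957576
9 17030 53385 1904191
10 16566 53849 1850342
11 16097 54318 1796024
12 15625 54790 1741234
13 15148 55267 1685967
14 14667 55748 1630219
15 14182 56233 1573986
16 13693 56722 1517264
17 13200 57215 1460049
18 12702 57713 1402336
19 12200 58215 1344121
20 11693 58722 1285399
21 11182 59233 1226166
22 10667 59748 1166418
23 10147 60268 1106150
24 9623 60792 1045358
25 9094 61321 984037
26 8561 61854 922183
27 8022 62393 859790
28 7480 62935 796855
29 6932 63483 733372
30 6380 64035 669337
31 5823 64592 604745
32 5261 65154 539591
33 4694 65721 473870
34 4122 66293 407577
35 3545 66870 340707
36 2964 67451 273256
37 2377 68038 205218
38 1785 68630 136588
39 1188 69227 67361
40 586 67361 0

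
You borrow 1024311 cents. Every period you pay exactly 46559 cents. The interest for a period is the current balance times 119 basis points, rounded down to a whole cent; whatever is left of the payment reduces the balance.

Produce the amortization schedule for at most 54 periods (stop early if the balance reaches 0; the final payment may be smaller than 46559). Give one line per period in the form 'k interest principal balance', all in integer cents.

1 12189 34370 989941
2 11780 34779 955162
3 11366 35193 919969
4 10947 35612 884357
5 10523 36036 848321
6 10095 36464 811857
7 9661 36898 774959
8 9222 37337 737622
9 8777 37782 699840
10 8328 38231 661609
11 7873 38686 622923
12 7412 39147 583776
13 6946 39613 544163
14 6475 40084 504079
15 5998 40561 463518
16 5515 41044 422474
17 5027 41532 380942
18 4533 42026 338916
19 4033 42526 296390
20 3527 43032 253358
21 3014 43545 209813
22 2496 44063 165750
23 1972 44587 121163
24 1441 45118 76045
25 904 45655 30390
26 361 30390 0

1. interest=⌊1024311·119/10000⌋=12189; principal=46559-12189=34370; balance=1024311-34370=989941
2. interest=⌊989941·119/10000⌋=11780; principal=46559-11780=34779; balance=989941-34779=955162
3. interest=⌊955162·119/10000⌋=11366; principal=46559-11366=35193; balance=955162-35193=919969
4. interest=⌊919969·119/10000⌋=10947; principal=46559-10947=35612; balance=919969-35612=884357
5. interest=⌊884357·119/10000⌋=10523; principal=46559-10523=36036; balance=884357-36036=848321
6. interest=⌊848321·119/10000⌋=10095; principal=46559-10095=36464; balance=848321-36464=811857
7. interest=⌊811857·119/10000⌋=9661; principal=46559-9661=36898; balance=811857-36898=774959
8. interest=⌊774959·119/10000⌋=9222; principal=46559-9222=37337; balance=774959-37337=737622
9. interest=⌊737622·119/10000⌋=8777; principal=46559-8777=37782; balance=737622-37782=699840
10. interest=⌊699840·119/10000⌋=8328; principal=46559-8328=38231; balance=699840-38231=661609
11. interest=⌊661609·119/10000⌋=7873; principal=46559-7873=38686; balance=661609-38686=622923
12. interest=⌊622923·119/10000⌋=7412; principal=46559-7412=39147; balance=622923-39147=583776
13. interest=⌊583776·119/10000⌋=6946; principal=46559-6946=39613; balance=583776-39613=544163
14. interest=⌊544163·119/10000⌋=6475; principal=46559-6475=40084; balance=544163-40084=504079
15. interest=⌊504079·119/10000⌋=5998; principal=46559-5998=40561; balance=504079-40561=463518
16. interest=⌊463518·119/10000⌋=5515; principal=46559-5515=41044; balance=463518-41044=422474
17. interest=⌊422474·119/10000⌋=5027; principal=46559-5027=41532; balance=422474-41532=380942
18. interest=⌊380942·119/10000⌋=4533; principal=46559-4533=42026; balance=380942-42026=338916
19. interest=⌊338916·119/10000⌋=4033; principal=46559-4033=42526; balance=338916-42526=296390
20. interest=⌊296390·119/10000⌋=3527; principal=46559-3527=43032; balance=296390-43032=253358
21. interest=⌊253358·119/10000⌋=3014; principal=46559-3014=43545; balance=253358-43545=209813
22. interest=⌊209813·119/10000⌋=2496; principal=46559-2496=44063; balance=209813-44063=165750
23. interest=⌊165750·119/10000⌋=1972; principal=46559-1972=44587; balance=165750-44587=121163
24. interest=⌊121163·119/10000⌋=1441; principal=46559-1441=45118; balance=121163-45118=76045
25. interest=⌊76045·119/10000⌋=904; principal=46559-904=45655; balance=76045-45655=30390
26. interest=⌊30390·119/10000⌋=361; principal=min(46559-361,30390)=30390; balance=30390-30390=0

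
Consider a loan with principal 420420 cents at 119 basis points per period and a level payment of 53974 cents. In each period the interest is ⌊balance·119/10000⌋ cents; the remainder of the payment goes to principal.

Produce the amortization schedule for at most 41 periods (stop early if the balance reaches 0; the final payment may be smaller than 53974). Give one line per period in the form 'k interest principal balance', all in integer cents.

1 5002 48972 371448
2 4420 49554 321894
3 3830 50144 271750
4 3233 50741 221009
5 2630 51344 169665
6 2019 51955 117710
7 1400 52574 65136
8 775 53199 11937
9 142 11937 0

1. interest=⌊420420·119/10000⌋=5002; principal=53974-5002=48972; balance=420420-48972=371448
2. interest=⌊371448·119/10000⌋=4420; principal=53974-4420=49554; balance=371448-49554=321894
3. interest=⌊321894·119/10000⌋=3830; principal=53974-3830=50144; balance=321894-50144=271750
4. interest=⌊271750·119/10000⌋=3233; principal=53974-3233=50741; balance=271750-50741=221009
5. interest=⌊221009·119/10000⌋=2630; principal=53974-2630=51344; balance=221009-51344=169665
6. interest=⌊169665·119/10000⌋=2019; principal=53974-2019=51955; balance=169665-51955=117710
7. interest=⌊117710·119/10000⌋=1400; principal=53974-1400=52574; balance=117710-52574=65136
8. interest=⌊65136·119/10000⌋=775; principal=53974-775=53199; balance=65136-53199=11937
9. interest=⌊11937·119/10000⌋=142; principal=min(53974-142,11937)=11937; balance=11937-11937=0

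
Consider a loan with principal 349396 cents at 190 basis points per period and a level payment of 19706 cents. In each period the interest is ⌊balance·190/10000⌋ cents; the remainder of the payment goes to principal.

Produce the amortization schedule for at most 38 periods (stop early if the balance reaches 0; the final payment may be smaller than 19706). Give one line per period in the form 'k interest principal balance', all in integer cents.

1. interest=⌊349396·190/10000⌋=6638; principal=19706-6638=13068; balance=349396-13068=336328
2. interest=⌊336328·190/10000⌋=6390; principal=19706-6390=13316; balance=336328-13316=323012
3. interest=⌊323012·190/10000⌋=6137; principal=19706-6137=13569; balance=323012-13569=309443
4. interest=⌊309443·190/10000⌋=5879; principal=19706-5879=13827; balance=309443-13827=295616
5. interest=⌊295616·190/10000⌋=5616; principal=19706-5616=14090; balance=295616-14090=281526
6. interest=⌊281526·190/10000⌋=5348; principal=19706-5348=14358; balance=281526-14358=267168
7. interest=⌊267168·190/10000⌋=5076; principal=19706-5076=14630; balance=267168-14630=252538
8. interest=⌊252538·190/10000⌋=4798; principal=19706-4798=14908; balance=252538-14908=237630
9. interest=⌊237630·190/10000⌋=4514; principal=19706-4514=15192; balance=237630-15192=222438
10. interest=⌊222438·190/10000⌋=4226; principal=19706-4226=15480; balance=222438-15480=206958
11. interest=⌊206958·190/10000⌋=3932; principal=19706-3932=15774; balance=206958-15774=191184
12. interest=⌊191184·190/10000⌋=3632; principal=19706-3632=16074; balance=191184-16074=175110
13. interest=⌊175110·190/10000⌋=3327; principal=19706-3327=16379; balance=175110-16379=158731
14. interest=⌊158731·190/10000⌋=3015; principal=19706-3015=16691; balance=158731-16691=142040
15. interest=⌊142040·190/10000⌋=2698; principal=19706-2698=17008; balance=142040-17008=125032
16. interest=⌊125032·190/10000⌋=2375; principal=19706-2375=17331; balance=125032-17331=107701
17. interest=⌊107701·190/10000⌋=2046; principal=19706-2046=17660; balance=107701-17660=90041
18. interest=⌊90041·190/10000⌋=1710; principal=19706-1710=17996; balance=90041-17996=72045
19. interest=⌊72045·190/10000⌋=1368; principal=19706-1368=18338; balance=72045-18338=53707
20. interest=⌊53707·190/10000⌋=1020; principal=19706-1020=18686; balance=53707-18686=35021
21. interest=⌊35021·190/10000⌋=665; principal=19706-665=19041; balance=35021-19041=15980
22. interest=⌊15980·190/10000⌋=303; principal=min(19706-303,15980)=15980; balance=15980-15980=0

1 6638 13068 336328
2 6390 13316 323012
3 6137 13569 309443
4 5879 13827 295616
5 5616 14090 281526
6 5348 14358 267168
7 5076 14630 252538
8 4798 14908 237630
9 4514 15192 222438
10 4226 15480 206958
11 3932 15774 191184
12 3632 16074 175110
13 3327 16379 158731
14 3015 16691 142040
15 2698 17008 125032
16 2375 17331 107701
17 2046 17660 90041
18 1710 17996 72045
19 1368 18338 53707
20 1020 18686 35021
21 665 19041 15980
22 303 15980 0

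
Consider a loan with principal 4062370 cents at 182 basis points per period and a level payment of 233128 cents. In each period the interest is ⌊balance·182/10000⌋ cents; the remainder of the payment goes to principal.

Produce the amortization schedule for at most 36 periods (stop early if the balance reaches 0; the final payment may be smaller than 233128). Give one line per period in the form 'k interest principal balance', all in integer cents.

1. interest=⌊4062370·182/10000⌋=73935; principal=233128-73935=159193; balance=4062370-159193=3903177
2. interest=⌊3903177·182/10000⌋=71037; principal=233128-71037=162091; balance=3903177-162091=3741086
3. interest=⌊3741086·182/10000⌋=68087; principal=233128-68087=165041; balance=3741086-165041=3576045
4. interest=⌊3576045·182/10000⌋=65084; principal=233128-65084=168044; balance=3576045-168044=3408001
5. interest=⌊3408001·182/10000⌋=62025; principal=233128-62025=171103; balance=3408001-171103=3236898
6. interest=⌊3236898·182/10000⌋=58911; principal=233128-58911=174217; balance=3236898-174217=3062681
7. interest=⌊3062681·182/10000⌋=55740; principal=233128-55740=177388; balance=3062681-177388=2885293
8. interest=⌊2885293·182/10000⌋=52512; principal=233128-52512=180616; balance=2885293-180616=2704677
9. interest=⌊2704677·182/10000⌋=49225; principal=233128-49225=183903; balance=2704677-183903=2520774
10. interest=⌊2520774·182/10000⌋=45878; principal=233128-45878=187250; balance=2520774-187250=2333524
11. interest=⌊2333524·182/10000⌋=42470; principal=233128-42470=190658; balance=2333524-190658=2142866
12. interest=⌊2142866·182/10000⌋=39000; principal=233128-39000=194128; balance=2142866-194128=1948738
13. interest=⌊1948738·182/10000⌋=35467; principal=233128-35467=197661; balance=1948738-197661=1751077
14. interest=⌊1751077·182/10000⌋=31869; principal=233128-31869=201259; balance=1751077-201259=1549818
15. interest=⌊1549818·182/10000⌋=28206; principal=233128-28206=204922; balance=1549818-204922=1344896
16. interest=⌊1344896·182/10000⌋=24477; principal=233128-24477=208651; balance=1344896-208651=1136245
17. interest=⌊1136245·182/10000⌋=20679; principal=233128-20679=212449; balance=1136245-212449=923796
18. interest=⌊923796·182/10000⌋=16813; principal=233128-16813=216315; balance=923796-216315=707481
19. interest=⌊707481·182/10000⌋=12876; principal=233128-12876=220252; balance=707481-220252=487229
20. interest=⌊487229·182/10000⌋=8867; principal=233128-8867=224261; balance=487229-224261=262968
21. interest=⌊262968·182/10000⌋=4786; principal=233128-4786=228342; balance=262968-228342=34626
22. interest=⌊34626·182/10000⌋=630; principal=min(233128-630,34626)=34626; balance=34626-34626=0

1 73935 159193 3903177
2 71037 162091 3741086
3 68087 165041 3576045
4 65084 168044 3408001
5 62025 171103 3236898
6 58911 174217 3062681
7 55740 177388 2885293
8 52512 180616 2704677
9 49225 183903 2520774
10 45878 187250 2333524
11 42470 190658 2142866
12 39000 194128 1948738
13 35467 197661 1751077
14 31869 201259 1549818
15 28206 204922 1344896
16 24477 208651 1136245
17 20679 212449 923796
18 16813 216315 707481
19 12876 220252 487229
20 8867 224261 262968
21 4786 228342 34626
22 630 34626 0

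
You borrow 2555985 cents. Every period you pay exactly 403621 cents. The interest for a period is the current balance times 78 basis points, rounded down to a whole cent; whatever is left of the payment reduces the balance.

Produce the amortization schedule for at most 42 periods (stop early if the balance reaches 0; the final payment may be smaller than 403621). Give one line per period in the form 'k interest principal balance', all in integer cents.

1 19936 383685 2172300
2 16943 386678 1785622
3 13927 389694 1395928
4 10888 392733 1003195
5 7824 395797 607398
6 4737 398884 208514
7 1626 208514 0

1. interest=⌊2555985·78/10000⌋=19936; principal=403621-19936=383685; balance=2555985-383685=2172300
2. interest=⌊2172300·78/10000⌋=16943; principal=403621-16943=386678; balance=2172300-386678=1785622
3. interest=⌊1785622·78/10000⌋=13927; principal=403621-13927=389694; balance=1785622-389694=1395928
4. interest=⌊1395928·78/10000⌋=10888; principal=403621-10888=392733; balance=1395928-392733=1003195
5. interest=⌊1003195·78/10000⌋=7824; principal=403621-7824=395797; balance=1003195-395797=607398
6. interest=⌊607398·78/10000⌋=4737; principal=403621-4737=398884; balance=607398-398884=208514
7. interest=⌊208514·78/10000⌋=1626; principal=min(403621-1626,208514)=208514; balance=208514-208514=0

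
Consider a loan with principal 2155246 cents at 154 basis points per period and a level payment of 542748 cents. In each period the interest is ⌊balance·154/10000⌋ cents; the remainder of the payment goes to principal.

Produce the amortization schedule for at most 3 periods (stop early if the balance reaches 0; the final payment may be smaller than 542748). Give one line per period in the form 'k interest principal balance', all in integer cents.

1 33190 509558 1645688
2 25343 517405 1128283
3 17375 525373 602910

1. interest=⌊2155246·154/10000⌋=33190; principal=542748-33190=509558; balance=2155246-509558=1645688
2. interest=⌊1645688·154/10000⌋=25343; principal=542748-25343=517405; balance=1645688-517405=1128283
3. interest=⌊1128283·154/10000⌋=17375; principal=542748-17375=525373; balance=1128283-525373=602910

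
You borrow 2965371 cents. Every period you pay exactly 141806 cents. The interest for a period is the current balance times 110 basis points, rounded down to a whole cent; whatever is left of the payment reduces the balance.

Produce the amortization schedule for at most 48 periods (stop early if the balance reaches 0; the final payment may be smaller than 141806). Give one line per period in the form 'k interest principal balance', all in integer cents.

1. interest=⌊2965371·110/10000⌋=32619; principal=141806-32619=109187; balance=2965371-109187=2856184
2. interest=⌊2856184·110/10000⌋=31418; principal=141806-31418=110388; balance=2856184-110388=2745796
3. interest=⌊2745796·110/10000⌋=30203; principal=141806-30203=111603; balance=2745796-111603=2634193
4. interest=⌊2634193·110/10000⌋=28976; principal=141806-28976=112830; balance=2634193-112830=2521363
5. interest=⌊2521363·110/10000⌋=27734; principal=141806-27734=114072; balance=2521363-114072=2407291
6. interest=⌊2407291·110/10000⌋=26480; principal=141806-26480=115326; balance=2407291-115326=2291965
7. interest=⌊2291965·110/10000⌋=25211; principal=141806-25211=116595; balance=2291965-116595=2175370
8. interest=⌊2175370·110/10000⌋=23929; principal=141806-23929=117877; balance=2175370-117877=2057493
9. interest=⌊2057493·110/10000⌋=22632; principal=141806-22632=119174; balance=2057493-119174=1938319
10. interest=⌊1938319·110/10000⌋=21321; principal=141806-21321=120485; balance=1938319-120485=1817834
11. interest=⌊1817834·110/10000⌋=19996; principal=141806-19996=121810; balance=1817834-121810=1696024
12. interest=⌊1696024·110/10000⌋=18656; principal=141806-18656=123150; balance=1696024-123150=1572874
13. interest=⌊1572874·110/10000⌋=17301; principal=141806-17301=124505; balance=1572874-124505=1448369
14. interest=⌊1448369·110/10000⌋=15932; principal=141806-15932=125874; balance=1448369-125874=1322495
15. interest=⌊1322495·110/10000⌋=14547; principal=141806-14547=127259; balance=1322495-127259=1195236
16. interest=⌊1195236·110/10000⌋=13147; principal=141806-13147=128659; balance=1195236-128659=1066577
17. interest=⌊1066577·110/10000⌋=11732; principal=141806-11732=130074; balance=1066577-130074=936503
18. interest=⌊936503·110/10000⌋=10301; principal=141806-10301=131505; balance=936503-131505=804998
19. interest=⌊804998·110/10000⌋=8854; principal=141806-8854=132952; balance=804998-132952=672046
20. interest=⌊672046·110/10000⌋=7392; principal=141806-7392=134414; balance=672046-134414=537632
21. interest=⌊537632·110/10000⌋=5913; principal=141806-5913=135893; balance=537632-135893=401739
22. interest=⌊401739·110/10000⌋=4419; principal=141806-4419=137387; balance=401739-137387=264352
23. interest=⌊264352·110/10000⌋=2907; principal=141806-2907=138899; balance=264352-138899=125453
24. interest=⌊125453·110/10000⌋=1379; principal=min(141806-1379,125453)=125453; balance=125453-125453=0

1 32619 109187 2856184
2 31418 110388 2745796
3 30203 111603 2634193
4 28976 112830 2521363
5 27734 114072 2407291
6 26480 115326 2291965
7 25211 116595 2175370
8 23929 117877 2057493
9 22632 119174 1938319
10 21321 120485 1817834
11 19996 121810 1696024
12 18656 123150 1572874
13 17301 124505 1448369
14 15932 125874 1322495
15 14547 127259 1195236
16 13147 128659 1066577
17 11732 130074 936503
18 10301 131505 804998
19 8854 132952 672046
20 7392 134414 537632
21 5913 135893 401739
22 4419 137387 264352
23 2907 138899 125453
24 1379 125453 0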